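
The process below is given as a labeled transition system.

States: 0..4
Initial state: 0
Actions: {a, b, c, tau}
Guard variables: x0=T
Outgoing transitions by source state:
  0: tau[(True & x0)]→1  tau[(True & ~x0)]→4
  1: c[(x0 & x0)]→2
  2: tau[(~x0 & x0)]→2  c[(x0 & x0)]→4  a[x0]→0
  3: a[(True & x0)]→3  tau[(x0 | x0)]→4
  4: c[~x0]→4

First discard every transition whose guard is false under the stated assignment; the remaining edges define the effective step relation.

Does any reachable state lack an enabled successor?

Answer: DEADLOCK at state 4

Analysis:
Reachable = {0,1,2,4}
  0: tau→1  [1 out]
  1: c→2  [1 out]
  2: a→0  c→4  [2 out]
  4: ∅  [STUCK]
witness 4: tau·c·c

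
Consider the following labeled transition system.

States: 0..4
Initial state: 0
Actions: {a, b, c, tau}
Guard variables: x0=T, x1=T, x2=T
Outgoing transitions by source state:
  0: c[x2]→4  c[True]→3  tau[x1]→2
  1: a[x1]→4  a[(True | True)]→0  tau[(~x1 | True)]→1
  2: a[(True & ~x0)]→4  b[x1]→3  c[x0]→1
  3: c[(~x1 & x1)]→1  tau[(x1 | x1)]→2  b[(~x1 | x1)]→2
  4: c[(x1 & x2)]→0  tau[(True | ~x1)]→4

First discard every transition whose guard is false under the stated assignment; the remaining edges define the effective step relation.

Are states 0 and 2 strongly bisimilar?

Answer: NOT BISIMILAR

Working:
Refine partition for ~:
  P[0] = {{0,1,2,3,4}}
  P[1] = {{0,4},{1},{2},{3}}
  P[2] = {{0},{1},{2},{3},{4}}
stable after 3 split(s): 5 block(s)
class of 0: {0}; class of 2: {2}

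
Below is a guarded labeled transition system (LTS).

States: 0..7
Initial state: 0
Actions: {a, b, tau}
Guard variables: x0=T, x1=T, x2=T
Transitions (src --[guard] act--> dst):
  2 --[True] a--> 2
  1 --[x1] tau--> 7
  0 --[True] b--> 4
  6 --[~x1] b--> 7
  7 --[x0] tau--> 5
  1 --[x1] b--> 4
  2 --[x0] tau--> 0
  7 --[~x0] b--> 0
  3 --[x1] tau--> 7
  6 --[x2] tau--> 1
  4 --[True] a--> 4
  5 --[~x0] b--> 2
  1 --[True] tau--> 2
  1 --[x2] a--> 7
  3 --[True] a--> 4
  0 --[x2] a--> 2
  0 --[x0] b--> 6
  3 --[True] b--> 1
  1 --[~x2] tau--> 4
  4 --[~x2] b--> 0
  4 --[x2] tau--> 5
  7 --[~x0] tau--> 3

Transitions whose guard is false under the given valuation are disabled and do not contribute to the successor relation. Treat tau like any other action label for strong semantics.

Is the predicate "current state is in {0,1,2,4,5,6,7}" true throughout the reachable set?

Inv-set: {0,1,2,4,5,6,7}
Reach set: {0,1,2,4,5,6,7}
  0: ✓
  1: ✓
  2: ✓
  4: ✓
  5: ✓
  6: ✓
  7: ✓

Answer: INVARIANT HOLDS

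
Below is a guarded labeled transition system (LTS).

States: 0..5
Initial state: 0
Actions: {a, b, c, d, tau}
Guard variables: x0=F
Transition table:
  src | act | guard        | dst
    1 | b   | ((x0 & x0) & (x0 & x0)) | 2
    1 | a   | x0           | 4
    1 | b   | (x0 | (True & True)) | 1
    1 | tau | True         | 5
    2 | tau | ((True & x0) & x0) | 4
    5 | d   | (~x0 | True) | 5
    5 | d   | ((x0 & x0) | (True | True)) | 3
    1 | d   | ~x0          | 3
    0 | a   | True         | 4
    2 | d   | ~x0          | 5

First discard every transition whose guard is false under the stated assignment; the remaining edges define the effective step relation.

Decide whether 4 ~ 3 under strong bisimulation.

Bisimulation quotient by refinement:
  P[0] = {{0,1,2,3,4,5}}
  P[1] = {{0},{1},{2,5},{3,4}}
  P[2] = {{0},{1},{2},{3,4},{5}}
stable after 3 split(s): 5 block(s)
[4]={3,4}  [3]={3,4}

Answer: BISIMILAR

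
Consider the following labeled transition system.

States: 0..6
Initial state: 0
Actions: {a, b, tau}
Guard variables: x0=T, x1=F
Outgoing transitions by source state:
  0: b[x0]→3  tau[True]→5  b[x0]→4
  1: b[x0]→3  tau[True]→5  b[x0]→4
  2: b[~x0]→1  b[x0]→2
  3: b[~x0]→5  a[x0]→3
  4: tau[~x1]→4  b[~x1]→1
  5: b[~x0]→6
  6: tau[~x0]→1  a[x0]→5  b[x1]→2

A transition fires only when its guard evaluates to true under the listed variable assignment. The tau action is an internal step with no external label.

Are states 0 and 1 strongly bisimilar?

Bisimulation quotient by refinement:
  π0 = {{0,1,2,3,4,5,6}}
  π1 = {{0,1,4},{2},{3,6},{5}}
  π2 = {{0,1},{2},{3},{4},{5},{6}}
6 equivalence class(es) (converged in 3)
0∈{0,1}, 1∈{0,1}

Answer: BISIMILAR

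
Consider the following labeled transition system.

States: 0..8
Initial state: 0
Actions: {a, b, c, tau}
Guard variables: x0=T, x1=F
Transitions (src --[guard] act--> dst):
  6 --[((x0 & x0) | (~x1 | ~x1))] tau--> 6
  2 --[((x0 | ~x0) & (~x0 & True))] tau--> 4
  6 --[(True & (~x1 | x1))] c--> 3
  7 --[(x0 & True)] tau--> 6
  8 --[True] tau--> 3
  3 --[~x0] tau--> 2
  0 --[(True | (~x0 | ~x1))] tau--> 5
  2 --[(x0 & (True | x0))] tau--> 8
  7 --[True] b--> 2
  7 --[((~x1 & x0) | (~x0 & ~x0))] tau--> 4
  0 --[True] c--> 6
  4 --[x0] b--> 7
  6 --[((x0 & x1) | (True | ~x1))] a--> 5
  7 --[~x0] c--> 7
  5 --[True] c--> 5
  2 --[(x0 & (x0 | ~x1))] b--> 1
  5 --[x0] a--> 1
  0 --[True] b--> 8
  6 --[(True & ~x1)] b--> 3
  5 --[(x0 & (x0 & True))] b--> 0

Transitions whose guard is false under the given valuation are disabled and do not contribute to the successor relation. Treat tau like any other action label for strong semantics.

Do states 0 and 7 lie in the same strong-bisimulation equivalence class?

Refine partition for ~:
  P[0] = {{0,1,2,3,4,5,6,7,8}}
  P[1] = {{0},{1,3},{2,7},{4},{5},{6},{8}}
  P[2] = {{0},{1,3},{2},{4},{5},{6},{7},{8}}
stable after 3 split(s): 8 block(s)
0∈{0}, 7∈{7}

Answer: NOT BISIMILAR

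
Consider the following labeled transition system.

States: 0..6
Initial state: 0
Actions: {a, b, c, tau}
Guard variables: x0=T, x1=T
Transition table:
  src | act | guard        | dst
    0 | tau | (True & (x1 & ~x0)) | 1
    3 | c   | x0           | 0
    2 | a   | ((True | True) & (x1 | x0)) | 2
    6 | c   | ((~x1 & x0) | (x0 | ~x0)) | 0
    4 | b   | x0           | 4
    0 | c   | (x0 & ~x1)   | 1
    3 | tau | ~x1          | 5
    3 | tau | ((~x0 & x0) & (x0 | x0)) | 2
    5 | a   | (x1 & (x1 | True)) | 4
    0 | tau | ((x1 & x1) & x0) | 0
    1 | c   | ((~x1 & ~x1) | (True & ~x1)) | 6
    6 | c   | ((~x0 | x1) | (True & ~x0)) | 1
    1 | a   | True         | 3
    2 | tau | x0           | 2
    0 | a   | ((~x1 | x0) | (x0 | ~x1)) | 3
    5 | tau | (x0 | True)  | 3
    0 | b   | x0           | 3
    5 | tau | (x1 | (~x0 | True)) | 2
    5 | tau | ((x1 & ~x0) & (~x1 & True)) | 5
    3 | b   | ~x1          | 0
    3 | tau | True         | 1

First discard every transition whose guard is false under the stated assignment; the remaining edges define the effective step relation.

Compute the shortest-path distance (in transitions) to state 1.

Answer: 2

Working:
BFS to 1:
  L0 = {0}
  L1 = {3}
  L2 = {1}
depth(1)=2, e.g. a·tau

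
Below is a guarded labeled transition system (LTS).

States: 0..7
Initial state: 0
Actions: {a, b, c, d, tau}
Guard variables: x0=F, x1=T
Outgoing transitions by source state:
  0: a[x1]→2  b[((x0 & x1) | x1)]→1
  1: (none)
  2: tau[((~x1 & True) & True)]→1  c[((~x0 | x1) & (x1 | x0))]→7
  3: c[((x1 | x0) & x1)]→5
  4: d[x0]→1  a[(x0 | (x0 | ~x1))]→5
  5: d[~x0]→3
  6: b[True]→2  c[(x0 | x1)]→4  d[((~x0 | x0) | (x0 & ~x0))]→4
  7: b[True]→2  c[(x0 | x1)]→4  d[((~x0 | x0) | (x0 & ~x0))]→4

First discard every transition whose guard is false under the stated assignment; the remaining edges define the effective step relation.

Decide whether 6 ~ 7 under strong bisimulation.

Answer: BISIMILAR

Analysis:
Bisimulation quotient by refinement:
  round 0: {{0,1,2,3,4,5,6,7}}
  round 1: {{0},{1,4},{2,3},{5},{6,7}}
  round 2: {{0},{1,4},{2},{3},{5},{6,7}}
stable after 3 split(s): 6 block(s)
class of 6: {6,7}; class of 7: {6,7}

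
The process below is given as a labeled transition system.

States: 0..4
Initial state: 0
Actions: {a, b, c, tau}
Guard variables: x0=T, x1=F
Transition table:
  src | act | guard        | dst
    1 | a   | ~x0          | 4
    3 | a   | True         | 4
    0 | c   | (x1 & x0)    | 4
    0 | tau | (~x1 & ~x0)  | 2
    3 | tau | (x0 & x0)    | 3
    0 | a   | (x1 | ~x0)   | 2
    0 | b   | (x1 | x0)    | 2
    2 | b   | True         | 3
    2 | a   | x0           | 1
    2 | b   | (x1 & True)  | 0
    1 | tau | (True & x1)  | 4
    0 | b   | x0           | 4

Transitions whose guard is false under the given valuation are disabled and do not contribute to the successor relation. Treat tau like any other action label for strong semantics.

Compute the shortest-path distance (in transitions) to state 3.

Breadth-first toward 3:
  Layer 0: {0}
  Layer 1: {2,4}
  Layer 2: {1,3}
first hit 3 at d=2 via b·b

Answer: 2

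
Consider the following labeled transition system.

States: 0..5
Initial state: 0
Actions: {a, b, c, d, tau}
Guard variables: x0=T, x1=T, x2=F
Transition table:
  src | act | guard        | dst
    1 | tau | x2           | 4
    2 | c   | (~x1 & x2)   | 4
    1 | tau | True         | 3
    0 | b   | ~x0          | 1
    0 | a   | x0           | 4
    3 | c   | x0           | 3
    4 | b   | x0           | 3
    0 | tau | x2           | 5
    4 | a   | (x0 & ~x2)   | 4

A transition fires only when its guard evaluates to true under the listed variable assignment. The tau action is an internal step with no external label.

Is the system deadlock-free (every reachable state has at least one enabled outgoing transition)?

Answer: DEADLOCK-FREE

Analysis:
Reachable = {0,3,4}
  0: a→4  [deg 1]
  3: c→3  [deg 1]
  4: a→4  b→3  [deg 2]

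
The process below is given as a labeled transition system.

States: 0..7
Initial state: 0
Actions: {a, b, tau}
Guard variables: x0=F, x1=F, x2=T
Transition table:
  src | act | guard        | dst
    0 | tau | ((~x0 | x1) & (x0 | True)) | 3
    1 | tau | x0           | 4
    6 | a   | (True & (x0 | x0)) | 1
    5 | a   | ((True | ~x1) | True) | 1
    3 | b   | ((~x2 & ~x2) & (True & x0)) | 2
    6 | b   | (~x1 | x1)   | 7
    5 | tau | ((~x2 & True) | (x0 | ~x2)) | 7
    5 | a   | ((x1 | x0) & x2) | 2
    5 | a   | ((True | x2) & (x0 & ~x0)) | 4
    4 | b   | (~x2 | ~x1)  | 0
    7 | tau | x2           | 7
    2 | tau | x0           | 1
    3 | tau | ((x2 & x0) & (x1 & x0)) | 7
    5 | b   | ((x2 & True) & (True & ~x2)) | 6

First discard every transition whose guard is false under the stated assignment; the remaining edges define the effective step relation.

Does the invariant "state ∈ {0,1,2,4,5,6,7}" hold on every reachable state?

Safe = {0,1,2,4,5,6,7}
Reach set: {0,3}
  0: ✓
  3: VIOLATES
counterexample path to 3: tau

Answer: INVARIANT VIOLATED at state 3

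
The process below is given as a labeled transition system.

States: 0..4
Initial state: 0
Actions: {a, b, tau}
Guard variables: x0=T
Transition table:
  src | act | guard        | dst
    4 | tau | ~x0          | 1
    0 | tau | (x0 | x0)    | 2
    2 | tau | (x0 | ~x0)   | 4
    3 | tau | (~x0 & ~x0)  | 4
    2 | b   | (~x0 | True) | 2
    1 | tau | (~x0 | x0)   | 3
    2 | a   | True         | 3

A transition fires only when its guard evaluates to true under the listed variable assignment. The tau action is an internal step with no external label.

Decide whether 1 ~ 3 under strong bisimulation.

Answer: NOT BISIMILAR

Trace:
Compute ~ classes (split until stable):
  P[0] = {{0,1,2,3,4}}
  P[1] = {{0,1},{2},{3,4}}
  P[2] = {{0},{1},{2},{3,4}}
Fixed point at round 3; 4 class(es).
class of 1: {1}; class of 3: {3,4}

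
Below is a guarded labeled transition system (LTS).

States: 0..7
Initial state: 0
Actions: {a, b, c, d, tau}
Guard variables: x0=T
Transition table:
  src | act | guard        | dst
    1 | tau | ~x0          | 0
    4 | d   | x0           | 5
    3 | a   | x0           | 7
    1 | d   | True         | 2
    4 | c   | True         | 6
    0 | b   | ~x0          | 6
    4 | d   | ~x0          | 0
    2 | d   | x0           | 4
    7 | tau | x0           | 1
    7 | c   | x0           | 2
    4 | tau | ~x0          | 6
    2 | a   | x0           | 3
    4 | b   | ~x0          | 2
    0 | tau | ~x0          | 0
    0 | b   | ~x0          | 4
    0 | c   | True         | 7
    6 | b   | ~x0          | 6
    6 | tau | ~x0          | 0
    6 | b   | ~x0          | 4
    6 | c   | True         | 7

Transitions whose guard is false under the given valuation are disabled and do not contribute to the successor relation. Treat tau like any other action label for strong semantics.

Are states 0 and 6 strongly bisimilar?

Bisimulation quotient by refinement:
  P[0] = {{0,1,2,3,4,5,6,7}}
  P[1] = {{0,6},{1},{2},{3},{4},{5},{7}}
stable after 2 split(s): 7 block(s)
class of 0: {0,6}; class of 6: {0,6}

Answer: BISIMILAR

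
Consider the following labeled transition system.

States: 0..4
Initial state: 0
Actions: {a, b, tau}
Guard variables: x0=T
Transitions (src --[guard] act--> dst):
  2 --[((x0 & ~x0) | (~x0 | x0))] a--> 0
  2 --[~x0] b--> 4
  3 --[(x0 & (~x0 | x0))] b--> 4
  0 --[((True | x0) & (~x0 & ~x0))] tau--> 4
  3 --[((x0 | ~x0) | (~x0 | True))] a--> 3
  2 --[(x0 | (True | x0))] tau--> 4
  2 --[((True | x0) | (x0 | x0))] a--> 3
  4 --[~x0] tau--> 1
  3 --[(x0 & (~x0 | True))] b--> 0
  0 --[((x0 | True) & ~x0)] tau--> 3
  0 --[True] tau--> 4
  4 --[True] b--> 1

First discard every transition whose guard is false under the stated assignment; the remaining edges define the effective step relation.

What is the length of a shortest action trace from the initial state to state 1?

Layered search for 1:
  Layer 0: {0}
  Layer 1: {4}
  Layer 2: {1}
1 enters at depth 2; path tau·b

Answer: 2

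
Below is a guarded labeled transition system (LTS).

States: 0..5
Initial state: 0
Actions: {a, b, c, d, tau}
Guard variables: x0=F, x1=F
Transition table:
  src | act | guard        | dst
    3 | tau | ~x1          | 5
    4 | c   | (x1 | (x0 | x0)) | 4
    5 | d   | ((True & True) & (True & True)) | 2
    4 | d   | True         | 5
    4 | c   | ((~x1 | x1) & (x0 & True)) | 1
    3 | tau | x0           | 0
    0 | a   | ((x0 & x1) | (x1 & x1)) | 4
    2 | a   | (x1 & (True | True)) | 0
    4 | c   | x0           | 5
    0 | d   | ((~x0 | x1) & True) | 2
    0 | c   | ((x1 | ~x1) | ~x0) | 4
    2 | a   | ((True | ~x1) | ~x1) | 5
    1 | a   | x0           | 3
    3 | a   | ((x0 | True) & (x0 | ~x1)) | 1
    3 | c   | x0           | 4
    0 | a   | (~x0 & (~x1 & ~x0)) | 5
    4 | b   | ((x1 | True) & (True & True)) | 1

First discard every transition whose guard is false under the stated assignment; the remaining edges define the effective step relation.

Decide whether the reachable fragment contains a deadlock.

Answer: DEADLOCK at state 1

Trace:
R = {0,1,2,4,5}
  0: a→5  c→4  d→2  [3 out]
  1: ∅  [no exit]
  2: a→5  [1 out]
  4: b→1  d→5  [2 out]
  5: d→2  [1 out]
witness 1: c·b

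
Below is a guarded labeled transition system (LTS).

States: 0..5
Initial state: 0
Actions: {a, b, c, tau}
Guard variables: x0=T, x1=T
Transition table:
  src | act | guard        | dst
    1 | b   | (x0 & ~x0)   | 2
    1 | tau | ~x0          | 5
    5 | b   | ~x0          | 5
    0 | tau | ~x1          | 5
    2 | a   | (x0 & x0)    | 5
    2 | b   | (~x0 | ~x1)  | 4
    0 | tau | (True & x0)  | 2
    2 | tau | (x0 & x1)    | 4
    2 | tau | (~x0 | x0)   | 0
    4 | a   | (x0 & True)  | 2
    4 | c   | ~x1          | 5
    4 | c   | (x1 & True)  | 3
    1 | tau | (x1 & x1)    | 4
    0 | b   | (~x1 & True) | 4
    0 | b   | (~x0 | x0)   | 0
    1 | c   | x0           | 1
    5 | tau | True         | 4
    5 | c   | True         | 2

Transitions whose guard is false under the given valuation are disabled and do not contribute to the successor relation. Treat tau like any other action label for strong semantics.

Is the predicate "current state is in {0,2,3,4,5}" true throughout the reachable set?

Allowed set {0,2,3,4,5}
Reach set: {0,2,3,4,5}
  0: ✓
  2: ✓
  3: ✓
  4: ✓
  5: ✓

Answer: INVARIANT HOLDS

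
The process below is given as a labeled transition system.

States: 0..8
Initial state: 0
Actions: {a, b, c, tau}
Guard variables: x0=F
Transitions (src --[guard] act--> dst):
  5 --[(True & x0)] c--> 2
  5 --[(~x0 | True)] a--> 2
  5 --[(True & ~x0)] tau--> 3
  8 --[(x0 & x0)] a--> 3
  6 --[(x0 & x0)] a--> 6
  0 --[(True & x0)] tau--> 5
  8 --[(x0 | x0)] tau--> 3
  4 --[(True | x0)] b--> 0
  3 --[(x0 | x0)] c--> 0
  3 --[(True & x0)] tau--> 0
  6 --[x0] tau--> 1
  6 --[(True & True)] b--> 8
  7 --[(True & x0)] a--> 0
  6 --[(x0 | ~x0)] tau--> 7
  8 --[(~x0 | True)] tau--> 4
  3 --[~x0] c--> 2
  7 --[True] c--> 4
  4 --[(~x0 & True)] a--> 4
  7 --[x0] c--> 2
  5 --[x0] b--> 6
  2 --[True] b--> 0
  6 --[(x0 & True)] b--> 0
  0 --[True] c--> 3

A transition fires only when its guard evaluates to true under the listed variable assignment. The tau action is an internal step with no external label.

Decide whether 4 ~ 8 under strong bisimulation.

Bisimulation quotient by refinement:
  P[0] = {{0,1,2,3,4,5,6,7,8}}
  P[1] = {{0,3,7},{1},{2},{4},{5},{6},{8}}
  P[2] = {{0},{1},{2},{3},{4},{5},{6},{7},{8}}
Fixed point at round 3; 9 class(es).
class of 4: {4}; class of 8: {8}

Answer: NOT BISIMILAR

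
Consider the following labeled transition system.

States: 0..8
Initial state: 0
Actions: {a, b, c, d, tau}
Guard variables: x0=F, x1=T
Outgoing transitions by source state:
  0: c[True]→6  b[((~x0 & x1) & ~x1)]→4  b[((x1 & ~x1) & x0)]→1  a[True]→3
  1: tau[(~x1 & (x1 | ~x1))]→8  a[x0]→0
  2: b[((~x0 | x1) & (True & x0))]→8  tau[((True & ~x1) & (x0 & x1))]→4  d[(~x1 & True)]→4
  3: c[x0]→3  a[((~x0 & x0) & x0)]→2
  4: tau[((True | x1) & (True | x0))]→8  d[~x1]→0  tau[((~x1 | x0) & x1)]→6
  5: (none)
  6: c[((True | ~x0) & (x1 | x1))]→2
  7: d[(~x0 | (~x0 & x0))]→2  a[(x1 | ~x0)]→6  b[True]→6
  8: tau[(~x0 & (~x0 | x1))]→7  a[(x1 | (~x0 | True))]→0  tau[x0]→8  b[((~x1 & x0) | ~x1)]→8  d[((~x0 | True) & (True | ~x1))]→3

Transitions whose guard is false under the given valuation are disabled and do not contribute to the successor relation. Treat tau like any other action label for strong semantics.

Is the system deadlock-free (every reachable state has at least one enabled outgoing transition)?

Answer: DEADLOCK at state 2

Working:
Reach set: {0,2,3,6}
  0: a→3  c→6  [2 out]
  2: ∅  [deadlock]
  3: ∅  [deadlock]
  6: c→2  [1 out]
trace reaching 2: c·c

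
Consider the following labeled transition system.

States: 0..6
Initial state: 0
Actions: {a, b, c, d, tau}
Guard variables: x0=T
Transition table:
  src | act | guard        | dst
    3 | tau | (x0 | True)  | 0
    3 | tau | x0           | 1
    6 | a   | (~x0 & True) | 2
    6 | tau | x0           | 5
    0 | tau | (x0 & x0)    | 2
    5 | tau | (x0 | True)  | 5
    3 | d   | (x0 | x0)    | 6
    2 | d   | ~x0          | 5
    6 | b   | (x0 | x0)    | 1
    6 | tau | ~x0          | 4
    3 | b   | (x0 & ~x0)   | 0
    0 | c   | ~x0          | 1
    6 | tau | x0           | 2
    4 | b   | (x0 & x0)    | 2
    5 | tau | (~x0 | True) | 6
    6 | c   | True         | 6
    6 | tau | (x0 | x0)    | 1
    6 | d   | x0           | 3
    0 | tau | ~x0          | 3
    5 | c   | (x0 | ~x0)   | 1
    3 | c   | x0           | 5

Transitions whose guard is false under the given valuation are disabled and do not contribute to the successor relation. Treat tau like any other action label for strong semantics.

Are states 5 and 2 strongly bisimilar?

Refine partition for ~:
  P[0] = {{0,1,2,3,4,5,6}}
  P[1] = {{0},{1,2},{3},{4},{5},{6}}
Fixed point at round 2; 6 class(es).
5∈{5}, 2∈{1,2}

Answer: NOT BISIMILAR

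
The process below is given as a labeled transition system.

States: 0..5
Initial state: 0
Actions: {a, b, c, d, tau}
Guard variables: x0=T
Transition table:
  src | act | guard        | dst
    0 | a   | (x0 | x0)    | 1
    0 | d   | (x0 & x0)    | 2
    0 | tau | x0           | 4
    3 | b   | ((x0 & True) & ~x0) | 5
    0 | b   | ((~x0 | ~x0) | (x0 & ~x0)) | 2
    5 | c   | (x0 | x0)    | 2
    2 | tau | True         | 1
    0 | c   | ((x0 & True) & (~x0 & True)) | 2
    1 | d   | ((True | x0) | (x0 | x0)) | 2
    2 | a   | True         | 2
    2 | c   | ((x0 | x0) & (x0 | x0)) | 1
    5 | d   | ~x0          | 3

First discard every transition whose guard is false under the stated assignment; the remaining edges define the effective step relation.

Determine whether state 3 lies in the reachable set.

Answer: UNREACHABLE

Analysis:
Guard filter leaves 8 enabled edge(s).
Layer 0: {0}
Layer 1: {1,2,4}  now seen {0,1,2,4}
Reach set: {0,1,2,4}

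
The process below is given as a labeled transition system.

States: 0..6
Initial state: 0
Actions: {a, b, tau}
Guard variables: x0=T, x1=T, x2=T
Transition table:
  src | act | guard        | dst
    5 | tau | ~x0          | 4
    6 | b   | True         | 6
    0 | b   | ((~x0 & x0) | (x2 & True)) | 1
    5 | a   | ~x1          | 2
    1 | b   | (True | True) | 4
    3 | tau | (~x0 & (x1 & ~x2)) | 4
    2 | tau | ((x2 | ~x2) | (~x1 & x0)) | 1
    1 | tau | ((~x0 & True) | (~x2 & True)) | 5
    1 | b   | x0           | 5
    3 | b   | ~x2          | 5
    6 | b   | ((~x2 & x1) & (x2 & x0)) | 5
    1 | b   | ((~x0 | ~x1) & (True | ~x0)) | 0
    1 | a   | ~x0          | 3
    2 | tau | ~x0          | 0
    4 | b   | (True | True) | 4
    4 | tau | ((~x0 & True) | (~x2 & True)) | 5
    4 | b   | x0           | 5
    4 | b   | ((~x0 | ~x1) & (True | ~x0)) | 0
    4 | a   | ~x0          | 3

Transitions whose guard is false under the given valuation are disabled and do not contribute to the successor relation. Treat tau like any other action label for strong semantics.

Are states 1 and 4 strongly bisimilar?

Answer: BISIMILAR

Analysis:
Refine partition for ~:
  π0 = {{0,1,2,3,4,5,6}}
  π1 = {{0,1,4,6},{2},{3,5}}
  π2 = {{0,6},{1,4},{2},{3,5}}
  π3 = {{0},{1,4},{2},{3,5},{6}}
Fixed point at round 4; 5 class(es).
1∈{1,4}, 4∈{1,4}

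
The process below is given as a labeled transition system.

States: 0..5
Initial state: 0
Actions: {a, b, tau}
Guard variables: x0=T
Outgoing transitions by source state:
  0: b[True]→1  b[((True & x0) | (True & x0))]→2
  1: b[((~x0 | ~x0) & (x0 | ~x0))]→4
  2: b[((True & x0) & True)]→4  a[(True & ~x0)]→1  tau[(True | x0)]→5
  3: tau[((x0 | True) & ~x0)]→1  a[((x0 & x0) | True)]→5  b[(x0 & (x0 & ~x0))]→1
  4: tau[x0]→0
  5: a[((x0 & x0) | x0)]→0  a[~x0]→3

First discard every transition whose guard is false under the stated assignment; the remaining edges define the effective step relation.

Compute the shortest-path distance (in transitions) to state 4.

Answer: 2

Trace:
BFS to 4:
  L0 = {0}
  L1 = {1,2}
  L2 = {4,5}
depth(4)=2, e.g. b·b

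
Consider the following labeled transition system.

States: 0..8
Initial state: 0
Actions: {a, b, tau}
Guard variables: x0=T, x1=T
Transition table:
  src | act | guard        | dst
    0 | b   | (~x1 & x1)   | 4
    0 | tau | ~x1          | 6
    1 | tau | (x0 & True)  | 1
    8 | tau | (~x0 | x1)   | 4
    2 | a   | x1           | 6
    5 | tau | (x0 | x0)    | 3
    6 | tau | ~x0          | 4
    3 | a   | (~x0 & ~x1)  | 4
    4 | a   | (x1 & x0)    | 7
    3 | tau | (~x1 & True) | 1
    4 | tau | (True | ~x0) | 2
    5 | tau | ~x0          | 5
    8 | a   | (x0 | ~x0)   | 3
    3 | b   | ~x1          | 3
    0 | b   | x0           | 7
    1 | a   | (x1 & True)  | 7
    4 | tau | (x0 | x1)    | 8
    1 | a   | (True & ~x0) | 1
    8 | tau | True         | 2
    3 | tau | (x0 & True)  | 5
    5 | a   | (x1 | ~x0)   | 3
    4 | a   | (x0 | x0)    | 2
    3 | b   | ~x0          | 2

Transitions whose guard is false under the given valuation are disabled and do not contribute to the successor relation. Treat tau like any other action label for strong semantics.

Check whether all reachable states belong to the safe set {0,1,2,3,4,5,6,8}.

Answer: INVARIANT VIOLATED at state 7

Working:
Allowed set {0,1,2,3,4,5,6,8}
R = {0,7}
  0: safe
  7: ✗ unsafe
reach 7 via b — violates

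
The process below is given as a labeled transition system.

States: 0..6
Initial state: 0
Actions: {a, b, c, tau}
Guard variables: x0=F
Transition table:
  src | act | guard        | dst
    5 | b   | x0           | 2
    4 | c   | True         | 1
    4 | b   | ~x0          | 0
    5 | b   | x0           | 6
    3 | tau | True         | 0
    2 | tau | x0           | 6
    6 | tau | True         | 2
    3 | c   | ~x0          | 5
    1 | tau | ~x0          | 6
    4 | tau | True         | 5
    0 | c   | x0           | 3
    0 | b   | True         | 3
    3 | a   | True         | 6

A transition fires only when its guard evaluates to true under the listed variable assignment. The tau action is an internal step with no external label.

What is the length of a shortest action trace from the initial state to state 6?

Layered search for 6:
  Layer 0: {0}
  Layer 1: {3}
  Layer 2: {5,6}
first hit 6 at d=2 via b·a

Answer: 2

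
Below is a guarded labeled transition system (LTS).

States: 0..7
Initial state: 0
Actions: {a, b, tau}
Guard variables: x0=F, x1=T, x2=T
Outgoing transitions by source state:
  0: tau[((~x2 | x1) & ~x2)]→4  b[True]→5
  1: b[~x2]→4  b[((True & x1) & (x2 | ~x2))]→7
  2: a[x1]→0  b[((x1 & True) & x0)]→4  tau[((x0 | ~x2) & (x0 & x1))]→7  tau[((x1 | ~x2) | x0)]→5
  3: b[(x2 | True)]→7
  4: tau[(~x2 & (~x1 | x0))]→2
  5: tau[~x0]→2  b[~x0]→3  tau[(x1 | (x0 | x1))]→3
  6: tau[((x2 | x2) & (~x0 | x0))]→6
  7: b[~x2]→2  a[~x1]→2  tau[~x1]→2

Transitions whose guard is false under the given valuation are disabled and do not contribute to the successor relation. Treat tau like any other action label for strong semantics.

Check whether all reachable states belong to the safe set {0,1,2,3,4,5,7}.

Answer: INVARIANT HOLDS

Trace:
Allowed set {0,1,2,3,4,5,7}
Reachable = {0,2,3,5,7}
  0: ok
  2: ok
  3: ok
  5: ok
  7: ok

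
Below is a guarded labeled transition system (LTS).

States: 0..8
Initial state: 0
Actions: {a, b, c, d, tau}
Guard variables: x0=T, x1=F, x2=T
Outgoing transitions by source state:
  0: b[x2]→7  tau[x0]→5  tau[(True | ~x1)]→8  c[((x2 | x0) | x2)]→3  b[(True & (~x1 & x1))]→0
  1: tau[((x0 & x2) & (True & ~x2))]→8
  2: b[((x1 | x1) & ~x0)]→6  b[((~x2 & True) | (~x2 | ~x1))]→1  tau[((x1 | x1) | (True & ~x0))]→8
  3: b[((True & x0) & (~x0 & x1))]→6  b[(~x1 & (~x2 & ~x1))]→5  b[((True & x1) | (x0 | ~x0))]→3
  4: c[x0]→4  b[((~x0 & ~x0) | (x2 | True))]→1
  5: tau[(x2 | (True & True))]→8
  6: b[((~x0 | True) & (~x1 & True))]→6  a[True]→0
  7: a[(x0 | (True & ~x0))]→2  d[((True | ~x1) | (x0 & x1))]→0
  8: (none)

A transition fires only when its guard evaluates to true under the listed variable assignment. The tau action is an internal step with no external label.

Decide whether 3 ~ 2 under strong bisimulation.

Bisimulation quotient by refinement:
  round 0: {{0,1,2,3,4,5,6,7,8}}
  round 1: {{0},{1,8},{2,3},{4},{5},{6},{7}}
  round 2: {{0},{1,8},{2},{3},{4},{5},{6},{7}}
8 equivalence class(es) (converged in 3)
[3]={3}  [2]={2}

Answer: NOT BISIMILAR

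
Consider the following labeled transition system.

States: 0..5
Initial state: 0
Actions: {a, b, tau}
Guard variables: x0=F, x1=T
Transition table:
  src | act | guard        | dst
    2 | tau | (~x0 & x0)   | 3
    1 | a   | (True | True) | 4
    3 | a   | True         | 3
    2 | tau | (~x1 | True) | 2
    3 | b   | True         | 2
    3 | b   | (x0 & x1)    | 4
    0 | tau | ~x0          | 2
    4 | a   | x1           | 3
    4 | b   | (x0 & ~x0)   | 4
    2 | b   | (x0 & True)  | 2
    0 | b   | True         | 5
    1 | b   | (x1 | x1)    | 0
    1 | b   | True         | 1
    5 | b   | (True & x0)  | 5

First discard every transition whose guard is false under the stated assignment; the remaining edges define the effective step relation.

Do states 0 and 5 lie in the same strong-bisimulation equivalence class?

Answer: NOT BISIMILAR

Trace:
Bisimulation quotient by refinement:
  π0 = {{0,1,2,3,4,5}}
  π1 = {{0},{1,3},{2},{4},{5}}
  π2 = {{0},{1},{2},{3},{4},{5}}
6 equivalence class(es) (converged in 3)
class of 0: {0}; class of 5: {5}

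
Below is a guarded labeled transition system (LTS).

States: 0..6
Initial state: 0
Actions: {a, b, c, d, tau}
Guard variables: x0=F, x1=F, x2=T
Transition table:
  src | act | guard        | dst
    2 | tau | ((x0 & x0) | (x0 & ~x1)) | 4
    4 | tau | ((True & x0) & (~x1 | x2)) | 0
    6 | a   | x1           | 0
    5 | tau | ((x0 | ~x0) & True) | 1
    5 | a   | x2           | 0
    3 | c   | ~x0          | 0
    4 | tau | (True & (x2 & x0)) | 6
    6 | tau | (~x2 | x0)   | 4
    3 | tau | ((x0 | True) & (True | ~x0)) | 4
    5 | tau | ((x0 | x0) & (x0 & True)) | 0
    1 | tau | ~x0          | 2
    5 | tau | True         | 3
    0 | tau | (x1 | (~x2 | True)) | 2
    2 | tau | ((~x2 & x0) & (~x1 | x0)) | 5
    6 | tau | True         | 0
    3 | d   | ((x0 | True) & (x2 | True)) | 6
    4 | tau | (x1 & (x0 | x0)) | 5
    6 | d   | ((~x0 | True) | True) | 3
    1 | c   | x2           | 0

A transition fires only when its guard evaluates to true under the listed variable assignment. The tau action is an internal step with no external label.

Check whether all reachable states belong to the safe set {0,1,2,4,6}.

Answer: INVARIANT HOLDS

Trace:
Safe = {0,1,2,4,6}
Reachable = {0,2}
  0: ok
  2: ok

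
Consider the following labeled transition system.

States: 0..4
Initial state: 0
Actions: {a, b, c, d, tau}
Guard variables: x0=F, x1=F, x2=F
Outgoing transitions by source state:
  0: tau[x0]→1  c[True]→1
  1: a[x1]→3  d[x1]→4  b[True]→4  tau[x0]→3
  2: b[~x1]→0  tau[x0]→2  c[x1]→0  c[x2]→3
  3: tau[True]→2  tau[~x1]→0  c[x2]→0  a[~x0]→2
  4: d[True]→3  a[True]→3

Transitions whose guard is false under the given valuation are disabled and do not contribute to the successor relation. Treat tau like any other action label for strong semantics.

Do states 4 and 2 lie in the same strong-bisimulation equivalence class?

Refine partition for ~:
  round 0: {{0,1,2,3,4}}
  round 1: {{0},{1,2},{3},{4}}
  round 2: {{0},{1},{2},{3},{4}}
stable after 3 split(s): 5 block(s)
4∈{4}, 2∈{2}

Answer: NOT BISIMILAR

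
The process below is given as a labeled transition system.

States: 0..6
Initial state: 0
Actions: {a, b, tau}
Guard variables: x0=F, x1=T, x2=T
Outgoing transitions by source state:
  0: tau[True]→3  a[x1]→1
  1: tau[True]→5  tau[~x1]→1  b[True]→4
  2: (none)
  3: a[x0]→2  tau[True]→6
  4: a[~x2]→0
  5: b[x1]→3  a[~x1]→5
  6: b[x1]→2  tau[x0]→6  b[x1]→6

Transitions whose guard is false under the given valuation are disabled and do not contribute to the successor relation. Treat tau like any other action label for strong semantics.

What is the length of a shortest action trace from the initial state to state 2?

Answer: 3

Working:
BFS to 2:
  Layer 0: {0}
  Layer 1: {1,3}
  Layer 2: {4,5,6}
  Layer 3: {2}
depth(2)=3, e.g. tau·tau·b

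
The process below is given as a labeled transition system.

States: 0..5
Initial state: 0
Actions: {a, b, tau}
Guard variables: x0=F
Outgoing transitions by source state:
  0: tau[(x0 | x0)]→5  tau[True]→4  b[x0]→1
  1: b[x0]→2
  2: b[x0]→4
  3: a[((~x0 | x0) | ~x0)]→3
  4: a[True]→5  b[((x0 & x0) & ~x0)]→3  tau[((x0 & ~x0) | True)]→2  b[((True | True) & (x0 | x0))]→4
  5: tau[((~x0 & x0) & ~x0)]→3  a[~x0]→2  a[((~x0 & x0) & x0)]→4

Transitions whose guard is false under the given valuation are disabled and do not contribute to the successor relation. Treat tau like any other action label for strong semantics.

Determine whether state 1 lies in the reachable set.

Answer: UNREACHABLE

Trace:
After dropping false guards: 5 live edges.
L0 = {0}
L1 = {4}  total {0,4}
L2 = {2,5}  total {0,2,4,5}
Reachable = {0,2,4,5}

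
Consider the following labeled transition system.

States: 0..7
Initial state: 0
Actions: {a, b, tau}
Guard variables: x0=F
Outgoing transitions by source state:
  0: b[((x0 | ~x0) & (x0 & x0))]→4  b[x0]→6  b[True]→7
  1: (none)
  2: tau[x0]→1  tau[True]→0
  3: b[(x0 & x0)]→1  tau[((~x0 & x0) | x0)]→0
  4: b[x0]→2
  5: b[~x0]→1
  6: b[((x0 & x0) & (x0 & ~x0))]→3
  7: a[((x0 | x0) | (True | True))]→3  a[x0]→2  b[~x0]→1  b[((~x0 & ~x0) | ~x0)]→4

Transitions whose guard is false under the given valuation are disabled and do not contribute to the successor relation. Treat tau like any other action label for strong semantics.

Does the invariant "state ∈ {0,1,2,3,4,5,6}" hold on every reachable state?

Safe = {0,1,2,3,4,5,6}
Reachable = {0,1,3,4,7}
  0: safe
  1: safe
  3: safe
  4: safe
  7: ✗ unsafe
counterexample path to 7: b

Answer: INVARIANT VIOLATED at state 7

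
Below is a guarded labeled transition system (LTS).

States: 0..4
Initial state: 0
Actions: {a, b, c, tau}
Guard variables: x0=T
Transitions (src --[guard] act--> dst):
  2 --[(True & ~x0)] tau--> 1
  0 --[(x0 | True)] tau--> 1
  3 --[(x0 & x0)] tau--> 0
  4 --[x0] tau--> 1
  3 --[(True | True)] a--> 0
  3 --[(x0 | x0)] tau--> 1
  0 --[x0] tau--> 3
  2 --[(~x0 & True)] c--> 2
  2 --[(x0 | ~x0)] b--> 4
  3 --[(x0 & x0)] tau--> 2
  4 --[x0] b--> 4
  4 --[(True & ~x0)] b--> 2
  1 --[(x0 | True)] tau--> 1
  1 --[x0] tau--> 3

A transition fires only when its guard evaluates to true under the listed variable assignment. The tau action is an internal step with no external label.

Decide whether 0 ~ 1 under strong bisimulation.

Refine partition for ~:
  P[0] = {{0,1,2,3,4}}
  P[1] = {{0,1},{2},{3},{4}}
stable after 2 split(s): 4 block(s)
class of 0: {0,1}; class of 1: {0,1}

Answer: BISIMILAR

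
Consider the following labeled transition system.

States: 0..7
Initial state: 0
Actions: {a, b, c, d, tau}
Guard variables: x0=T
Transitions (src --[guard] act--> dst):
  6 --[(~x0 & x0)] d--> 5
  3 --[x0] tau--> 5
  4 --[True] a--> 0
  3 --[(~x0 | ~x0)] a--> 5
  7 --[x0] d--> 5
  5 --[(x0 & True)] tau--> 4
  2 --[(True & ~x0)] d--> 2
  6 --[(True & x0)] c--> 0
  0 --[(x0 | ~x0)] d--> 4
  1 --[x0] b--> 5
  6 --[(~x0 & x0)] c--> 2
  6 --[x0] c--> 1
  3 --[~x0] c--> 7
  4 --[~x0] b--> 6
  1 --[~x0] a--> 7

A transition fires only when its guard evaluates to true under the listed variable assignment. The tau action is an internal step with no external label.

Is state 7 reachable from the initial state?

Guard filter leaves 8 enabled edge(s).
depth 0: {0}
depth 1: {4}  total {0,4}
Reachable = {0,4}

Answer: UNREACHABLE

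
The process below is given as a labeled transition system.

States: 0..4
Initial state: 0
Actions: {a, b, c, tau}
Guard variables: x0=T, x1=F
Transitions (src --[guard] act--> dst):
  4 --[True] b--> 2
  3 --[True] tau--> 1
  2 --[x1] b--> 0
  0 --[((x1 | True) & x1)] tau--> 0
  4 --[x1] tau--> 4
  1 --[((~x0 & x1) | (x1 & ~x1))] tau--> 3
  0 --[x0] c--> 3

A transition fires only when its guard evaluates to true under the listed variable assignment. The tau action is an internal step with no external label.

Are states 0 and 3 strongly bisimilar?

Compute ~ classes (split until stable):
  round 0: {{0,1,2,3,4}}
  round 1: {{0},{1,2},{3},{4}}
stable after 2 split(s): 4 block(s)
class of 0: {0}; class of 3: {3}

Answer: NOT BISIMILAR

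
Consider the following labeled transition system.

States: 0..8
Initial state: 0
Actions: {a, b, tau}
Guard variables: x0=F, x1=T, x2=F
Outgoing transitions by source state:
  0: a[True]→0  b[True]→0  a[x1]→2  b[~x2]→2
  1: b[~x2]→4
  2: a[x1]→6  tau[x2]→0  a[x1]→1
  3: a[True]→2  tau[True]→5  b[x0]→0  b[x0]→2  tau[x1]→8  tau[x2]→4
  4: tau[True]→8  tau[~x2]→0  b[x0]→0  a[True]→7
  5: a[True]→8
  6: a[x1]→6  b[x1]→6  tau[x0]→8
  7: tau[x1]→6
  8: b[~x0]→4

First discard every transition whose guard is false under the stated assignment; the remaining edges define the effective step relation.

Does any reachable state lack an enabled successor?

Answer: DEADLOCK-FREE

Working:
Reach set: {0,1,2,4,6,7,8}
  0: a→0  a→2  b→0  b→2  [4 exit(s)]
  1: b→4  [1 exit(s)]
  2: a→1  a→6  [2 exit(s)]
  4: a→7  tau→0  tau→8  [3 exit(s)]
  6: a→6  b→6  [2 exit(s)]
  7: tau→6  [1 exit(s)]
  8: b→4  [1 exit(s)]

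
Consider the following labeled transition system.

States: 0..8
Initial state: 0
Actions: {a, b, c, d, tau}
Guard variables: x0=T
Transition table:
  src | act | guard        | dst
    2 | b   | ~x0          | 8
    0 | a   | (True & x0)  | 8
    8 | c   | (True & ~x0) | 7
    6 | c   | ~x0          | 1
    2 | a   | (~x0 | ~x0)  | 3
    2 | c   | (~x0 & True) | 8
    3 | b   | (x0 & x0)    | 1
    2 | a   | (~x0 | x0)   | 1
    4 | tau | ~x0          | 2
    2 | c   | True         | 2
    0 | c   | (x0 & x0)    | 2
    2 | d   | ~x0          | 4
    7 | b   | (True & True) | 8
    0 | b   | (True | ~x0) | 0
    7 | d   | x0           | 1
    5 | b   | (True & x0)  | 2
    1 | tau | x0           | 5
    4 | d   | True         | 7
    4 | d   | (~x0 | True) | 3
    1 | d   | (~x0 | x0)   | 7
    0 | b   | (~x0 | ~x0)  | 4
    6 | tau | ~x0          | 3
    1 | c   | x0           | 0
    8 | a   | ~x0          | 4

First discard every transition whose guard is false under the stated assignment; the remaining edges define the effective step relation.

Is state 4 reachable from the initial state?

After dropping false guards: 14 live edges.
L0 = {0}
L1 = {2,8}  now seen {0,2,8}
L2 = {1}  now seen {0,1,2,8}
L3 = {5,7}  now seen {0,1,2,5,7,8}
Reachable = {0,1,2,5,7,8}

Answer: UNREACHABLE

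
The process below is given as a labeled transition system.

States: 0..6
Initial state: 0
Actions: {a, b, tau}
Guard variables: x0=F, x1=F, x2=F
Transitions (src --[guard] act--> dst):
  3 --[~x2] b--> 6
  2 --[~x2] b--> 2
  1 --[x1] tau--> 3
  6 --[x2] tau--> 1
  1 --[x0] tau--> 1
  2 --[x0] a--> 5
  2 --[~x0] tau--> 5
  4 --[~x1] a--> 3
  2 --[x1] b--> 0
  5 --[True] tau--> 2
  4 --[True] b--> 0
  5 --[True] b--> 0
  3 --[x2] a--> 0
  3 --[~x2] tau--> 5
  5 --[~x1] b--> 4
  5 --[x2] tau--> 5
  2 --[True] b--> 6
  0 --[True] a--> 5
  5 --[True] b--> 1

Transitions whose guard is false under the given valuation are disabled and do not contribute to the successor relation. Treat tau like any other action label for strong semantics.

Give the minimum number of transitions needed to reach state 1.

Answer: 2

Analysis:
Breadth-first toward 1:
  L0 = {0}
  L1 = {5}
  L2 = {1,2,4}
first hit 1 at d=2 via a·b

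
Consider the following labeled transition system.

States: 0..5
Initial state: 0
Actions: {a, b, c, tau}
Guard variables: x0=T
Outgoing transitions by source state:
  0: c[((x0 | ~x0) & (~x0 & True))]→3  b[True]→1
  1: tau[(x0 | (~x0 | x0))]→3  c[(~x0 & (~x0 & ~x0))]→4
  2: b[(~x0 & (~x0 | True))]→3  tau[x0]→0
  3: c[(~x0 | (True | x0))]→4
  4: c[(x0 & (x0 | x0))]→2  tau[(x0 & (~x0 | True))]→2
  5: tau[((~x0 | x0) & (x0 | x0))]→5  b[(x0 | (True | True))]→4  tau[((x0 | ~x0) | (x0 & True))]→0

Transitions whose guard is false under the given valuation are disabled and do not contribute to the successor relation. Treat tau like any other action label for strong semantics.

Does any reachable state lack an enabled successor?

Answer: DEADLOCK-FREE

Trace:
Reachable = {0,1,2,3,4}
  0: b→1  [1 out]
  1: tau→3  [1 out]
  2: tau→0  [1 out]
  3: c→4  [1 out]
  4: c→2  tau→2  [2 out]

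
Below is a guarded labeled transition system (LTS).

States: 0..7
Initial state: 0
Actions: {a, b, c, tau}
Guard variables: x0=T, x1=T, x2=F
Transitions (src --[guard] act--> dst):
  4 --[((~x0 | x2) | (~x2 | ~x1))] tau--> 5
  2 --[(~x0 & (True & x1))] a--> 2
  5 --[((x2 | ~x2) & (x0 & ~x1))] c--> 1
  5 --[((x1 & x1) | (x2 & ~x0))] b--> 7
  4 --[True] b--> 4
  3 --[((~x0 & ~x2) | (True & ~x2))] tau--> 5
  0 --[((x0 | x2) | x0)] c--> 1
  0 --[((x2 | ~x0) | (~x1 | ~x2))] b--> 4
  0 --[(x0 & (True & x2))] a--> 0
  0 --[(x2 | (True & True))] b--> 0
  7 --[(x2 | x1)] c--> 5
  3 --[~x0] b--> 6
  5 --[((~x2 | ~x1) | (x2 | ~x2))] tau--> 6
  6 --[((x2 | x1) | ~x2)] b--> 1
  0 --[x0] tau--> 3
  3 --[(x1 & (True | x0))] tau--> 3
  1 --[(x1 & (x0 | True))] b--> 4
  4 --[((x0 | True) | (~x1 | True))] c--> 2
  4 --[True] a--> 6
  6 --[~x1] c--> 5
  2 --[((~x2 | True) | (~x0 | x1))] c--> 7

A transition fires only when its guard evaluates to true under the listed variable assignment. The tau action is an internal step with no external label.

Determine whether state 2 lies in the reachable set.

Answer: REACHABLE

Working:
Guard filter leaves 16 enabled edge(s).
L0 = {0}
L1 = {1,3,4}  now seen {0,1,3,4}
L2 = {2,5,6}  now seen {0,1,2,3,4,5,6}
L3 = {7}  now seen {0,1,2,3,4,5,6,7}
R = {0,1,2,3,4,5,6,7}
trace reaching 2: b·c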